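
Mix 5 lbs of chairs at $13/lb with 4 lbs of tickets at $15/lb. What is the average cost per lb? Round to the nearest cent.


Cost of chairs:
5 x $13 = $65
Cost of tickets:
4 x $15 = $60
Total cost: $65 + $60 = $125
Total weight: 9 lbs
Average: $125 / 9 = $13.8888... ≈ $13.89/lb

$13.89/lb


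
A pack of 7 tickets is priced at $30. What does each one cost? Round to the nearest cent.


Total cost: $30
Number of items: 7
Unit price: $30 / 7 = $4.2857... ≈ $4.29

$4.29


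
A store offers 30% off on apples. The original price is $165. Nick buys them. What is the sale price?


Calculate the discount amount:
30% of $165 = $49.50
Subtract from original:
$165 - $49.50 = $115.50

$115.50


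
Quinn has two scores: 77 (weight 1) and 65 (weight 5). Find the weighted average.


Weighted sum:
1 x 77 + 5 x 65 = 402
Total weight:
1 + 5 = 6
Weighted average:
402 / 6 = 67

67


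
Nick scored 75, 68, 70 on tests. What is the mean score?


Add the scores:
75 + 68 + 70 = 213
Divide by the number of tests:
213 / 3 = 71

71


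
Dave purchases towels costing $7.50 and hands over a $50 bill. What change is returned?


Start with the amount paid:
$50
Subtract the price:
$50 - $7.50 = $42.50

$42.50


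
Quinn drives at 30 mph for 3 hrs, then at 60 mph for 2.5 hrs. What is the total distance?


Leg 1 distance:
30 x 3 = 90 miles
Leg 2 distance:
60 x 2.5 = 150 miles
Total distance:
90 + 150 = 240 miles

240 miles


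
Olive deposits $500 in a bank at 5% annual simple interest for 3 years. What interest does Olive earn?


Use the formula I = P x R x T / 100
P x R x T = 500 x 5 x 3 = 7500
I = 7500 / 100 = $75

$75


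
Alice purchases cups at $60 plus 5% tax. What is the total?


Calculate the tax:
5% of $60 = $3
Add tax to price:
$60 + $3 = $63

$63


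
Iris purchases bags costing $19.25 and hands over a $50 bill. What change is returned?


Start with the amount paid:
$50
Subtract the price:
$50 - $19.25 = $30.75

$30.75


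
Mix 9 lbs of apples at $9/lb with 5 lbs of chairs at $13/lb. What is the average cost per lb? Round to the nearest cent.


Cost of apples:
9 x $9 = $81
Cost of chairs:
5 x $13 = $65
Total cost: $81 + $65 = $146
Total weight: 14 lbs
Average: $146 / 14 = $10.4285... ≈ $10.43/lb

$10.43/lb


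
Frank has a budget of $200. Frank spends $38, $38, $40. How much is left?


Add up expenses:
$38 + $38 + $40 = $116
Subtract from budget:
$200 - $116 = $84

$84


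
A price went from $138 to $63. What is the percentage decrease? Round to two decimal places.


Find the absolute change:
|63 - 138| = 75
Divide by original and multiply by 100:
75 / 138 x 100 = 54.3478...% ≈ 54.35%

54.35%


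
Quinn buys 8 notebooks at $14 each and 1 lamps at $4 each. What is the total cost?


Cost of notebooks:
8 x $14 = $112
Cost of lamps:
1 x $4 = $4
Add both:
$112 + $4 = $116

$116


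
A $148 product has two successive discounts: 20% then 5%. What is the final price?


First discount:
20% of $148 = $29.60
Price after first discount:
$148 - $29.60 = $118.40
Second discount:
5% of $118.40 = $5.92
Final price:
$118.40 - $5.92 = $112.48

$112.48


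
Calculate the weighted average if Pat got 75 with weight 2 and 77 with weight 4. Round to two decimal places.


Weighted sum:
2 x 75 + 4 x 77 = 458
Total weight:
2 + 4 = 6
Weighted average:
458 / 6 = 76.3333... ≈ 76.33

76.33


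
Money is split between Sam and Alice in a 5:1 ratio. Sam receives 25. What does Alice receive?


Find the multiplier:
25 / 5 = 5
Apply to Alice's share:
1 x 5 = 5

5


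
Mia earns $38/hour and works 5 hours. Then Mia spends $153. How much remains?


Calculate earnings:
5 x $38 = $190
Subtract spending:
$190 - $153 = $37

$37


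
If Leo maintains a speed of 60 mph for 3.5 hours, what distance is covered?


Use the formula: distance = speed x time
Speed = 60 mph, Time = 3.5 hours
60 x 3.5 = 210 miles

210 miles


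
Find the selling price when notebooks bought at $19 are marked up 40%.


Calculate the markup amount:
40% of $19 = $7.60
Add to cost:
$19 + $7.60 = $26.60

$26.60


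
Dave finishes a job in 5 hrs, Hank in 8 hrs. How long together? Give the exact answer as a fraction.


Dave's rate: 1/5 of the job per hour
Hank's rate: 1/8 of the job per hour
Combined rate: 1/5 + 1/8 = 13/40 per hour
Time = 1 / (13/40) = 40/13 hours (≈ 3.08 hours)

40/13 hours


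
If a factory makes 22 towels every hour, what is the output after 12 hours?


Production rate: 22 towels per hour
Time: 12 hours
Total: 22 x 12 = 264 towels

264 towels


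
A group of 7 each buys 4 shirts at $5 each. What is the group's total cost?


Cost per person:
4 x $5 = $20
Group total:
7 x $20 = $140

$140


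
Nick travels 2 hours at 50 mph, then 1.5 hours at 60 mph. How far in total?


Leg 1 distance:
50 x 2 = 100 miles
Leg 2 distance:
60 x 1.5 = 90 miles
Total distance:
100 + 90 = 190 miles

190 miles


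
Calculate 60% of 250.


Convert percentage to decimal:
60% = 0.6
Multiply:
250 x 0.6 = 150

150


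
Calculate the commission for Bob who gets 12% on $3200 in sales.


Convert rate to decimal:
12% = 0.12
Multiply by sales:
$3200 x 0.12 = $384

$384


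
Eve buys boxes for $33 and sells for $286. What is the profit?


Selling price = $286
Cost price = $33
Profit = selling price - cost price:
Profit = $286 - $33 = $253

$253


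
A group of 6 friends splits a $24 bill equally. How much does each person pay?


Total bill: $24
Number of people: 6
Each pays: $24 / 6 = $4

$4


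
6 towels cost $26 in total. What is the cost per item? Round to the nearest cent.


Total cost: $26
Number of items: 6
Unit price: $26 / 6 = $4.3333... ≈ $4.33

$4.33


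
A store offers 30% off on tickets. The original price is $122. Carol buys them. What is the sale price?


Calculate the discount amount:
30% of $122 = $36.60
Subtract from original:
$122 - $36.60 = $85.40

$85.40


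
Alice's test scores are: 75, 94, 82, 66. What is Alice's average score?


Add the scores:
75 + 94 + 82 + 66 = 317
Divide by the number of tests:
317 / 4 = 79.25

79.25


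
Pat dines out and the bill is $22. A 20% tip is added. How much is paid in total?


Calculate the tip:
20% of $22 = $4.40
Add tip to meal cost:
$22 + $4.40 = $26.40

$26.40


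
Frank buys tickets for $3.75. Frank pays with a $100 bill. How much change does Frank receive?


Start with the amount paid:
$100
Subtract the price:
$100 - $3.75 = $96.25

$96.25


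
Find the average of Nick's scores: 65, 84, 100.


Add the scores:
65 + 84 + 100 = 249
Divide by the number of tests:
249 / 3 = 83

83


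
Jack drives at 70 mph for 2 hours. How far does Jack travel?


Use the formula: distance = speed x time
Speed = 70 mph, Time = 2 hours
70 x 2 = 140 miles

140 miles


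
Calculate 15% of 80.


Convert percentage to decimal:
15% = 0.15
Multiply:
80 x 0.15 = 12

12


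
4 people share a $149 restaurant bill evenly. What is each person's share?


Total bill: $149
Number of people: 4
Each pays: $149 / 4 = $37.25

$37.25


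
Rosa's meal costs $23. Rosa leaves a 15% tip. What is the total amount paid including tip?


Calculate the tip:
15% of $23 = $3.45
Add tip to meal cost:
$23 + $3.45 = $26.45

$26.45


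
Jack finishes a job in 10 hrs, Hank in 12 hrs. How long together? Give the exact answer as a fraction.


Jack's rate: 1/10 of the job per hour
Hank's rate: 1/12 of the job per hour
Combined rate: 1/10 + 1/12 = 11/60 per hour
Time = 1 / (11/60) = 60/11 hours (≈ 5.45 hours)

60/11 hours


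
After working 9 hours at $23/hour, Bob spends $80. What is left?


Calculate earnings:
9 x $23 = $207
Subtract spending:
$207 - $80 = $127

$127


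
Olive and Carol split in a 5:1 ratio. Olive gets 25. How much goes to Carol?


Find the multiplier:
25 / 5 = 5
Apply to Carol's share:
1 x 5 = 5

5


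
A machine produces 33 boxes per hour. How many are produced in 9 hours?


Production rate: 33 boxes per hour
Time: 9 hours
Total: 33 x 9 = 297 boxes

297 boxes


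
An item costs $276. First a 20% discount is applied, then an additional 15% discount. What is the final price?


First discount:
20% of $276 = $55.20
Price after first discount:
$276 - $55.20 = $220.80
Second discount:
15% of $220.80 = $33.12
Final price:
$220.80 - $33.12 = $187.68

$187.68


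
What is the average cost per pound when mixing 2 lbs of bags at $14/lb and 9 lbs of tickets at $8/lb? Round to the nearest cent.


Cost of bags:
2 x $14 = $28
Cost of tickets:
9 x $8 = $72
Total cost: $28 + $72 = $100
Total weight: 11 lbs
Average: $100 / 11 = $9.0909... ≈ $9.09/lb

$9.09/lb


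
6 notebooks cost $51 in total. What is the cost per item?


Total cost: $51
Number of items: 6
Unit price: $51 / 6 = $8.50

$8.50


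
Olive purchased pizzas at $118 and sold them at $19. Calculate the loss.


Selling price = $19
Cost price = $118
Loss = cost price - selling price:
Loss = $118 - $19 = $99

$99


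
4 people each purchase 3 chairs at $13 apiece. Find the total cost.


Cost per person:
3 x $13 = $39
Group total:
4 x $39 = $156

$156


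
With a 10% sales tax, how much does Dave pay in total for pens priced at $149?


Calculate the tax:
10% of $149 = $14.90
Add tax to price:
$149 + $14.90 = $163.90

$163.90


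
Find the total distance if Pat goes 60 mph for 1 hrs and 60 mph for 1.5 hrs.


Leg 1 distance:
60 x 1 = 60 miles
Leg 2 distance:
60 x 1.5 = 90 miles
Total distance:
60 + 90 = 150 miles

150 miles


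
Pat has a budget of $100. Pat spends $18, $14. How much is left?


Add up expenses:
$18 + $14 = $32
Subtract from budget:
$100 - $32 = $68

$68


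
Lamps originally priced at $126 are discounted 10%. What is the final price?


Calculate the discount amount:
10% of $126 = $12.60
Subtract from original:
$126 - $12.60 = $113.40

$113.40


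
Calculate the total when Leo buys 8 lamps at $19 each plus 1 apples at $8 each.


Cost of lamps:
8 x $19 = $152
Cost of apples:
1 x $8 = $8
Add both:
$152 + $8 = $160

$160


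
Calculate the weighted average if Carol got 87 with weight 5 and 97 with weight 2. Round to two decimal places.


Weighted sum:
5 x 87 + 2 x 97 = 629
Total weight:
5 + 2 = 7
Weighted average:
629 / 7 = 89.8571... ≈ 89.86

89.86


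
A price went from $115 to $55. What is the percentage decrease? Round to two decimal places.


Find the absolute change:
|55 - 115| = 60
Divide by original and multiply by 100:
60 / 115 x 100 = 52.1739...% ≈ 52.17%

52.17%


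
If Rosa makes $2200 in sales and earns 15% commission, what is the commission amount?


Convert rate to decimal:
15% = 0.15
Multiply by sales:
$2200 x 0.15 = $330

$330


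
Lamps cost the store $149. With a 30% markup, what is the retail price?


Calculate the markup amount:
30% of $149 = $44.70
Add to cost:
$149 + $44.70 = $193.70

$193.70


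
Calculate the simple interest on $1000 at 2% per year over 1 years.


Use the formula I = P x R x T / 100
P x R x T = 1000 x 2 x 1 = 2000
I = 2000 / 100 = $20

$20


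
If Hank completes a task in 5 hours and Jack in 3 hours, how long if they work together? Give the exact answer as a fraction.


Hank's rate: 1/5 of the job per hour
Jack's rate: 1/3 of the job per hour
Combined rate: 1/5 + 1/3 = 8/15 per hour
Time = 1 / (8/15) = 15/8 hours (≈ 1.88 hours)

15/8 hours


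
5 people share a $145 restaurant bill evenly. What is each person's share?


Total bill: $145
Number of people: 5
Each pays: $145 / 5 = $29

$29


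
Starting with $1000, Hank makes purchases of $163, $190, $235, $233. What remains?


Add up expenses:
$163 + $190 + $235 + $233 = $821
Subtract from budget:
$1000 - $821 = $179

$179


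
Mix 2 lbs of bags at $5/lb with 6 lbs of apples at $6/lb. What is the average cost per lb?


Cost of bags:
2 x $5 = $10
Cost of apples:
6 x $6 = $36
Total cost: $10 + $36 = $46
Total weight: 8 lbs
Average: $46 / 8 = $5.75/lb

$5.75/lb


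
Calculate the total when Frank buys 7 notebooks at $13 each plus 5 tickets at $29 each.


Cost of notebooks:
7 x $13 = $91
Cost of tickets:
5 x $29 = $145
Add both:
$91 + $145 = $236

$236


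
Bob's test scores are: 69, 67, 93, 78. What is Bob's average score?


Add the scores:
69 + 67 + 93 + 78 = 307
Divide by the number of tests:
307 / 4 = 76.75

76.75


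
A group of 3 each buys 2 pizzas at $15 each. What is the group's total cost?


Cost per person:
2 x $15 = $30
Group total:
3 x $30 = $90

$90


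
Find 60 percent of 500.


Convert percentage to decimal:
60% = 0.6
Multiply:
500 x 0.6 = 300

300


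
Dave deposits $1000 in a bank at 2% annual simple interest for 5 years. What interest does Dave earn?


Use the formula I = P x R x T / 100
P x R x T = 1000 x 2 x 5 = 10000
I = 10000 / 100 = $100

$100


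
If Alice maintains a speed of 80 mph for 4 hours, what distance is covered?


Use the formula: distance = speed x time
Speed = 80 mph, Time = 4 hours
80 x 4 = 320 miles

320 miles


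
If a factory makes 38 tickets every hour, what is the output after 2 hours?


Production rate: 38 tickets per hour
Time: 2 hours
Total: 38 x 2 = 76 tickets

76 tickets


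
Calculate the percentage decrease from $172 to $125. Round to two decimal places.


Find the absolute change:
|125 - 172| = 47
Divide by original and multiply by 100:
47 / 172 x 100 = 27.3255...% ≈ 27.33%

27.33%


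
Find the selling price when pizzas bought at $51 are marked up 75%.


Calculate the markup amount:
75% of $51 = $38.25
Add to cost:
$51 + $38.25 = $89.25

$89.25


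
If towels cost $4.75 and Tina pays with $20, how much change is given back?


Start with the amount paid:
$20
Subtract the price:
$20 - $4.75 = $15.25

$15.25


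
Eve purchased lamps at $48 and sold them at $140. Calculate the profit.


Selling price = $140
Cost price = $48
Profit = selling price - cost price:
Profit = $140 - $48 = $92

$92


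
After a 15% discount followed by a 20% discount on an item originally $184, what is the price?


First discount:
15% of $184 = $27.60
Price after first discount:
$184 - $27.60 = $156.40
Second discount:
20% of $156.40 = $31.28
Final price:
$156.40 - $31.28 = $125.12

$125.12


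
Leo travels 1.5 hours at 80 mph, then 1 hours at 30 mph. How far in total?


Leg 1 distance:
80 x 1.5 = 120 miles
Leg 2 distance:
30 x 1 = 30 miles
Total distance:
120 + 30 = 150 miles

150 miles


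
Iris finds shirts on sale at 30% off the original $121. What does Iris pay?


Calculate the discount amount:
30% of $121 = $36.30
Subtract from original:
$121 - $36.30 = $84.70

$84.70


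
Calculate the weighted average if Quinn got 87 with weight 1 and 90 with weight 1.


Weighted sum:
1 x 87 + 1 x 90 = 177
Total weight:
1 + 1 = 2
Weighted average:
177 / 2 = 88.5

88.5


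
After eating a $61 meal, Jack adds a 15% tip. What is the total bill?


Calculate the tip:
15% of $61 = $9.15
Add tip to meal cost:
$61 + $9.15 = $70.15

$70.15


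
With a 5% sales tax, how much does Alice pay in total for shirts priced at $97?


Calculate the tax:
5% of $97 = $4.85
Add tax to price:
$97 + $4.85 = $101.85

$101.85


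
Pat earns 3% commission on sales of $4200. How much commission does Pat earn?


Convert rate to decimal:
3% = 0.03
Multiply by sales:
$4200 x 0.03 = $126

$126


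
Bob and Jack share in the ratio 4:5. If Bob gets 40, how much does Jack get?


Find the multiplier:
40 / 4 = 10
Apply to Jack's share:
5 x 10 = 50

50


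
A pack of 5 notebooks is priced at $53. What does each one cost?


Total cost: $53
Number of items: 5
Unit price: $53 / 5 = $10.60

$10.60


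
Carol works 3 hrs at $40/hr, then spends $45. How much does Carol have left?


Calculate earnings:
3 x $40 = $120
Subtract spending:
$120 - $45 = $75

$75


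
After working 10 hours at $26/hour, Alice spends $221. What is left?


Calculate earnings:
10 x $26 = $260
Subtract spending:
$260 - $221 = $39

$39


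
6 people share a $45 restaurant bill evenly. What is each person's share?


Total bill: $45
Number of people: 6
Each pays: $45 / 6 = $7.50

$7.50


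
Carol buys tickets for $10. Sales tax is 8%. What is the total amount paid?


Calculate the tax:
8% of $10 = $0.80
Add tax to price:
$10 + $0.80 = $10.80

$10.80


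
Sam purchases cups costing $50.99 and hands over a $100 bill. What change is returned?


Start with the amount paid:
$100
Subtract the price:
$100 - $50.99 = $49.01

$49.01


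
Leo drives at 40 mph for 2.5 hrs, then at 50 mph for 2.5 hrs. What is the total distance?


Leg 1 distance:
40 x 2.5 = 100 miles
Leg 2 distance:
50 x 2.5 = 125 miles
Total distance:
100 + 125 = 225 miles

225 miles


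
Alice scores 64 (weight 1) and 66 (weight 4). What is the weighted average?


Weighted sum:
1 x 64 + 4 x 66 = 328
Total weight:
1 + 4 = 5
Weighted average:
328 / 5 = 65.6

65.6


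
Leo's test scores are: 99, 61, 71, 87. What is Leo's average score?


Add the scores:
99 + 61 + 71 + 87 = 318
Divide by the number of tests:
318 / 4 = 79.5

79.5


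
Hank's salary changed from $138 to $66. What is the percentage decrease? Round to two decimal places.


Find the absolute change:
|66 - 138| = 72
Divide by original and multiply by 100:
72 / 138 x 100 = 52.1739...% ≈ 52.17%

52.17%


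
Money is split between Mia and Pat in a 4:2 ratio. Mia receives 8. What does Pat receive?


Find the multiplier:
8 / 4 = 2
Apply to Pat's share:
2 x 2 = 4

4


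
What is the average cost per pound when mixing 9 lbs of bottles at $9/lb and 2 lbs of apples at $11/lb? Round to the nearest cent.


Cost of bottles:
9 x $9 = $81
Cost of apples:
2 x $11 = $22
Total cost: $81 + $22 = $103
Total weight: 11 lbs
Average: $103 / 11 = $9.3636... ≈ $9.36/lb

$9.36/lb


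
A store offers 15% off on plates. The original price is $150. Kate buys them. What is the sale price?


Calculate the discount amount:
15% of $150 = $22.50
Subtract from original:
$150 - $22.50 = $127.50

$127.50


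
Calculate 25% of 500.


Convert percentage to decimal:
25% = 0.25
Multiply:
500 x 0.25 = 125

125


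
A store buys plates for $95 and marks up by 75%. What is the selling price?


Calculate the markup amount:
75% of $95 = $71.25
Add to cost:
$95 + $71.25 = $166.25

$166.25


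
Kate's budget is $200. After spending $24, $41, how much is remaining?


Add up expenses:
$24 + $41 = $65
Subtract from budget:
$200 - $65 = $135

$135


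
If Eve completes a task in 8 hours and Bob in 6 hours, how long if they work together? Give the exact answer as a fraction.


Eve's rate: 1/8 of the job per hour
Bob's rate: 1/6 of the job per hour
Combined rate: 1/8 + 1/6 = 7/24 per hour
Time = 1 / (7/24) = 24/7 hours (≈ 3.43 hours)

24/7 hours


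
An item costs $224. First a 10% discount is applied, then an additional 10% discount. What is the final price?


First discount:
10% of $224 = $22.40
Price after first discount:
$224 - $22.40 = $201.60
Second discount:
10% of $201.60 = $20.16
Final price:
$201.60 - $20.16 = $181.44

$181.44


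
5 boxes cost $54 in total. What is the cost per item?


Total cost: $54
Number of items: 5
Unit price: $54 / 5 = $10.80

$10.80


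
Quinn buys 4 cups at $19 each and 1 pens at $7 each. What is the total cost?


Cost of cups:
4 x $19 = $76
Cost of pens:
1 x $7 = $7
Add both:
$76 + $7 = $83

$83


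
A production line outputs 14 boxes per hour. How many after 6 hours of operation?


Production rate: 14 boxes per hour
Time: 6 hours
Total: 14 x 6 = 84 boxes

84 boxes


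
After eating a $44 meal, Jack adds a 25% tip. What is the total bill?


Calculate the tip:
25% of $44 = $11
Add tip to meal cost:
$44 + $11 = $55

$55


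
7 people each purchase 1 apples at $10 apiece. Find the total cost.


Cost per person:
1 x $10 = $10
Group total:
7 x $10 = $70

$70


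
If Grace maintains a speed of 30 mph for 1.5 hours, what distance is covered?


Use the formula: distance = speed x time
Speed = 30 mph, Time = 1.5 hours
30 x 1.5 = 45 miles

45 miles


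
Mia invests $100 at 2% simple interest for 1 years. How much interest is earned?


Use the formula I = P x R x T / 100
P x R x T = 100 x 2 x 1 = 200
I = 200 / 100 = $2

$2


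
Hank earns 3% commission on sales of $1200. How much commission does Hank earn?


Convert rate to decimal:
3% = 0.03
Multiply by sales:
$1200 x 0.03 = $36

$36


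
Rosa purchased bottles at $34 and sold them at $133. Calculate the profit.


Selling price = $133
Cost price = $34
Profit = selling price - cost price:
Profit = $133 - $34 = $99

$99


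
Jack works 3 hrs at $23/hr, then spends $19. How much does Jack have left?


Calculate earnings:
3 x $23 = $69
Subtract spending:
$69 - $19 = $50

$50


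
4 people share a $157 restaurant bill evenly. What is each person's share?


Total bill: $157
Number of people: 4
Each pays: $157 / 4 = $39.25

$39.25


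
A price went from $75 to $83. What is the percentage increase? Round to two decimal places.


Find the absolute change:
|83 - 75| = 8
Divide by original and multiply by 100:
8 / 75 x 100 = 10.6666...% ≈ 10.67%

10.67%


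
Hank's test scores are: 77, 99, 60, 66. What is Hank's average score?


Add the scores:
77 + 99 + 60 + 66 = 302
Divide by the number of tests:
302 / 4 = 75.5

75.5


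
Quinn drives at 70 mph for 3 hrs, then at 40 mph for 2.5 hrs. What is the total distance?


Leg 1 distance:
70 x 3 = 210 miles
Leg 2 distance:
40 x 2.5 = 100 miles
Total distance:
210 + 100 = 310 miles

310 miles


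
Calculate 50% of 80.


Convert percentage to decimal:
50% = 0.5
Multiply:
80 x 0.5 = 40

40


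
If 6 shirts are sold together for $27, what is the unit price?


Total cost: $27
Number of items: 6
Unit price: $27 / 6 = $4.50

$4.50


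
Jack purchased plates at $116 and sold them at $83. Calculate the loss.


Selling price = $83
Cost price = $116
Loss = cost price - selling price:
Loss = $116 - $83 = $33

$33


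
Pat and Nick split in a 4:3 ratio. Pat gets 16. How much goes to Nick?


Find the multiplier:
16 / 4 = 4
Apply to Nick's share:
3 x 4 = 12

12


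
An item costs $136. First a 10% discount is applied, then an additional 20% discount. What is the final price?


First discount:
10% of $136 = $13.60
Price after first discount:
$136 - $13.60 = $122.40
Second discount:
20% of $122.40 = $24.48
Final price:
$122.40 - $24.48 = $97.92

$97.92


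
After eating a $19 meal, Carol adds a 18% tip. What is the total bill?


Calculate the tip:
18% of $19 = $3.42
Add tip to meal cost:
$19 + $3.42 = $22.42

$22.42


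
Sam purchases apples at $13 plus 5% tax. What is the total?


Calculate the tax:
5% of $13 = $0.65
Add tax to price:
$13 + $0.65 = $13.65

$13.65


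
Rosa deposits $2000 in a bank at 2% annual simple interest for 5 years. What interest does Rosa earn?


Use the formula I = P x R x T / 100
P x R x T = 2000 x 2 x 5 = 20000
I = 20000 / 100 = $200

$200


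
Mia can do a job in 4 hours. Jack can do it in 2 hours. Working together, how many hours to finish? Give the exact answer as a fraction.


Mia's rate: 1/4 of the job per hour
Jack's rate: 1/2 of the job per hour
Combined rate: 1/4 + 1/2 = 3/4 per hour
Time = 1 / (3/4) = 4/3 hours (≈ 1.33 hours)

4/3 hours


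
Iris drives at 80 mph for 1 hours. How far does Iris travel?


Use the formula: distance = speed x time
Speed = 80 mph, Time = 1 hours
80 x 1 = 80 miles

80 miles


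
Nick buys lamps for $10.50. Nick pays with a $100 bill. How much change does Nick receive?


Start with the amount paid:
$100
Subtract the price:
$100 - $10.50 = $89.50

$89.50


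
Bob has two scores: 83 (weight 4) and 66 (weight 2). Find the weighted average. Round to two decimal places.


Weighted sum:
4 x 83 + 2 x 66 = 464
Total weight:
4 + 2 = 6
Weighted average:
464 / 6 = 77.3333... ≈ 77.33

77.33


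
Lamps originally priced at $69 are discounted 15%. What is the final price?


Calculate the discount amount:
15% of $69 = $10.35
Subtract from original:
$69 - $10.35 = $58.65

$58.65


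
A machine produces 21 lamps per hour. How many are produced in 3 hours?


Production rate: 21 lamps per hour
Time: 3 hours
Total: 21 x 3 = 63 lamps

63 lamps


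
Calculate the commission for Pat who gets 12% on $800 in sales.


Convert rate to decimal:
12% = 0.12
Multiply by sales:
$800 x 0.12 = $96

$96


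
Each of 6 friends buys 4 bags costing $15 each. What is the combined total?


Cost per person:
4 x $15 = $60
Group total:
6 x $60 = $360

$360


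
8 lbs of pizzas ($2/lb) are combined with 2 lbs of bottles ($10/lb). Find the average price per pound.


Cost of pizzas:
8 x $2 = $16
Cost of bottles:
2 x $10 = $20
Total cost: $16 + $20 = $36
Total weight: 10 lbs
Average: $36 / 10 = $3.60/lb

$3.60/lb


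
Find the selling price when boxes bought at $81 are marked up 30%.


Calculate the markup amount:
30% of $81 = $24.30
Add to cost:
$81 + $24.30 = $105.30

$105.30


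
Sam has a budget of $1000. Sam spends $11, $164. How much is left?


Add up expenses:
$11 + $164 = $175
Subtract from budget:
$1000 - $175 = $825

$825


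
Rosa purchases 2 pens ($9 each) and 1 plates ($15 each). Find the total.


Cost of pens:
2 x $9 = $18
Cost of plates:
1 x $15 = $15
Add both:
$18 + $15 = $33

$33


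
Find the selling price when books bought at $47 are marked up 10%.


Calculate the markup amount:
10% of $47 = $4.70
Add to cost:
$47 + $4.70 = $51.70

$51.70


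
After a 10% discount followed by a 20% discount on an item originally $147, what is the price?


First discount:
10% of $147 = $14.70
Price after first discount:
$147 - $14.70 = $132.30
Second discount:
20% of $132.30 = $26.46
Final price:
$132.30 - $26.46 = $105.84

$105.84


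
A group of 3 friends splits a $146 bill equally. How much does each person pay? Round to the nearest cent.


Total bill: $146
Number of people: 3
Each pays: $146 / 3 = $48.6666... ≈ $48.67

$48.67


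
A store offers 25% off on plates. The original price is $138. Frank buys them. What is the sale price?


Calculate the discount amount:
25% of $138 = $34.50
Subtract from original:
$138 - $34.50 = $103.50

$103.50


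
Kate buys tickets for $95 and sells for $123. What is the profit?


Selling price = $123
Cost price = $95
Profit = selling price - cost price:
Profit = $123 - $95 = $28

$28


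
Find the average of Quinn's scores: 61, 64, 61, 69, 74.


Add the scores:
61 + 64 + 61 + 69 + 74 = 329
Divide by the number of tests:
329 / 5 = 65.8

65.8


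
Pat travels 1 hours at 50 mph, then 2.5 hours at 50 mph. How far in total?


Leg 1 distance:
50 x 1 = 50 miles
Leg 2 distance:
50 x 2.5 = 125 miles
Total distance:
50 + 125 = 175 miles

175 miles


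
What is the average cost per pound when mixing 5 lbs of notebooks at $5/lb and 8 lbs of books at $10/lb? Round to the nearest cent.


Cost of notebooks:
5 x $5 = $25
Cost of books:
8 x $10 = $80
Total cost: $25 + $80 = $105
Total weight: 13 lbs
Average: $105 / 13 = $8.0769... ≈ $8.08/lb

$8.08/lb


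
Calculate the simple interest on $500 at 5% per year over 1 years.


Use the formula I = P x R x T / 100
P x R x T = 500 x 5 x 1 = 2500
I = 2500 / 100 = $25

$25


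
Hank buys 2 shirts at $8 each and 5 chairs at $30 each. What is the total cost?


Cost of shirts:
2 x $8 = $16
Cost of chairs:
5 x $30 = $150
Add both:
$16 + $150 = $166

$166


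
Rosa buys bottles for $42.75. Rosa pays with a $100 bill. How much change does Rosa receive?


Start with the amount paid:
$100
Subtract the price:
$100 - $42.75 = $57.25

$57.25


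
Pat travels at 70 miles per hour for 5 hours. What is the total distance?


Use the formula: distance = speed x time
Speed = 70 mph, Time = 5 hours
70 x 5 = 350 miles

350 miles


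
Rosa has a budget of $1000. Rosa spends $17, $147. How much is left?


Add up expenses:
$17 + $147 = $164
Subtract from budget:
$1000 - $164 = $836

$836


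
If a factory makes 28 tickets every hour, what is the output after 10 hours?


Production rate: 28 tickets per hour
Time: 10 hours
Total: 28 x 10 = 280 tickets

280 tickets


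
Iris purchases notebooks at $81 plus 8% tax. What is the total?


Calculate the tax:
8% of $81 = $6.48
Add tax to price:
$81 + $6.48 = $87.48

$87.48


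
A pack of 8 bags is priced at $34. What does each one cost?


Total cost: $34
Number of items: 8
Unit price: $34 / 8 = $4.25

$4.25


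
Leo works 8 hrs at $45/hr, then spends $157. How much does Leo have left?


Calculate earnings:
8 x $45 = $360
Subtract spending:
$360 - $157 = $203

$203


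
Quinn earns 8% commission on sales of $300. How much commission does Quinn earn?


Convert rate to decimal:
8% = 0.08
Multiply by sales:
$300 x 0.08 = $24

$24


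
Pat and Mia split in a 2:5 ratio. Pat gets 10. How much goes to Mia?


Find the multiplier:
10 / 2 = 5
Apply to Mia's share:
5 x 5 = 25

25


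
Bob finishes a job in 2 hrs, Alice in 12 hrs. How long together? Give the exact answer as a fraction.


Bob's rate: 1/2 of the job per hour
Alice's rate: 1/12 of the job per hour
Combined rate: 1/2 + 1/12 = 7/12 per hour
Time = 1 / (7/12) = 12/7 hours (≈ 1.71 hours)

12/7 hours


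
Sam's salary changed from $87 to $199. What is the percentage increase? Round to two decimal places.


Find the absolute change:
|199 - 87| = 112
Divide by original and multiply by 100:
112 / 87 x 100 = 128.7356...% ≈ 128.74%

128.74%


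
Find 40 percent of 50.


Convert percentage to decimal:
40% = 0.4
Multiply:
50 x 0.4 = 20

20


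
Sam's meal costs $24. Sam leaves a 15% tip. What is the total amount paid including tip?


Calculate the tip:
15% of $24 = $3.60
Add tip to meal cost:
$24 + $3.60 = $27.60

$27.60


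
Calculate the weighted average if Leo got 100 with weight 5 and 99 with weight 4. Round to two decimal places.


Weighted sum:
5 x 100 + 4 x 99 = 896
Total weight:
5 + 4 = 9
Weighted average:
896 / 9 = 99.5555... ≈ 99.56

99.56


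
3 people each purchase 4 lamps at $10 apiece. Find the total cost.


Cost per person:
4 x $10 = $40
Group total:
3 x $40 = $120

$120


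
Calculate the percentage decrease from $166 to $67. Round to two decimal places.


Find the absolute change:
|67 - 166| = 99
Divide by original and multiply by 100:
99 / 166 x 100 = 59.6385...% ≈ 59.64%

59.64%


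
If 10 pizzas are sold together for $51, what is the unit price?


Total cost: $51
Number of items: 10
Unit price: $51 / 10 = $5.10

$5.10


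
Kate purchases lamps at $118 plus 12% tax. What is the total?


Calculate the tax:
12% of $118 = $14.16
Add tax to price:
$118 + $14.16 = $132.16

$132.16


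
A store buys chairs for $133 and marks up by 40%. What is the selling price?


Calculate the markup amount:
40% of $133 = $53.20
Add to cost:
$133 + $53.20 = $186.20

$186.20


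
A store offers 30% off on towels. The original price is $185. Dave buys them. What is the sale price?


Calculate the discount amount:
30% of $185 = $55.50
Subtract from original:
$185 - $55.50 = $129.50

$129.50


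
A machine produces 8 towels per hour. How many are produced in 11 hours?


Production rate: 8 towels per hour
Time: 11 hours
Total: 8 x 11 = 88 towels

88 towels


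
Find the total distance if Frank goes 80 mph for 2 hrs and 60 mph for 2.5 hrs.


Leg 1 distance:
80 x 2 = 160 miles
Leg 2 distance:
60 x 2.5 = 150 miles
Total distance:
160 + 150 = 310 miles

310 miles


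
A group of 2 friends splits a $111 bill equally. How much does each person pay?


Total bill: $111
Number of people: 2
Each pays: $111 / 2 = $55.50

$55.50


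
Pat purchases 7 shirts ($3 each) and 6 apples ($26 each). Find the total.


Cost of shirts:
7 x $3 = $21
Cost of apples:
6 x $26 = $156
Add both:
$21 + $156 = $177

$177


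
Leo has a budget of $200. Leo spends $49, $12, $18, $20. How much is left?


Add up expenses:
$49 + $12 + $18 + $20 = $99
Subtract from budget:
$200 - $99 = $101

$101


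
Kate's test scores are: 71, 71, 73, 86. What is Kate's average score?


Add the scores:
71 + 71 + 73 + 86 = 301
Divide by the number of tests:
301 / 4 = 75.25

75.25


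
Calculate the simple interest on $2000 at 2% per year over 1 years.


Use the formula I = P x R x T / 100
P x R x T = 2000 x 2 x 1 = 4000
I = 4000 / 100 = $40

$40


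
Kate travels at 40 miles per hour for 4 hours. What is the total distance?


Use the formula: distance = speed x time
Speed = 40 mph, Time = 4 hours
40 x 4 = 160 miles

160 miles


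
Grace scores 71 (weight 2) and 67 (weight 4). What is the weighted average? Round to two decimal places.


Weighted sum:
2 x 71 + 4 x 67 = 410
Total weight:
2 + 4 = 6
Weighted average:
410 / 6 = 68.3333... ≈ 68.33

68.33


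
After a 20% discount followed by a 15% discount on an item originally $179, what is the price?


First discount:
20% of $179 = $35.80
Price after first discount:
$179 - $35.80 = $143.20
Second discount:
15% of $143.20 = $21.48
Final price:
$143.20 - $21.48 = $121.72

$121.72


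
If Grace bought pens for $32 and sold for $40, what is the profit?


Selling price = $40
Cost price = $32
Profit = selling price - cost price:
Profit = $40 - $32 = $8

$8


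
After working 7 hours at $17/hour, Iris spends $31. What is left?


Calculate earnings:
7 x $17 = $119
Subtract spending:
$119 - $31 = $88

$88


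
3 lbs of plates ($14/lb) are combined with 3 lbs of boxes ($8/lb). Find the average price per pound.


Cost of plates:
3 x $14 = $42
Cost of boxes:
3 x $8 = $24
Total cost: $42 + $24 = $66
Total weight: 6 lbs
Average: $66 / 6 = $11/lb

$11/lb


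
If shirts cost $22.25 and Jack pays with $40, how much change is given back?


Start with the amount paid:
$40
Subtract the price:
$40 - $22.25 = $17.75

$17.75


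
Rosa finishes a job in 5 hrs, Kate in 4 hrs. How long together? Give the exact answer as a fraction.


Rosa's rate: 1/5 of the job per hour
Kate's rate: 1/4 of the job per hour
Combined rate: 1/5 + 1/4 = 9/20 per hour
Time = 1 / (9/20) = 20/9 hours (≈ 2.22 hours)

20/9 hours


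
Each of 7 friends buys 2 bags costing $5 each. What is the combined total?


Cost per person:
2 x $5 = $10
Group total:
7 x $10 = $70

$70


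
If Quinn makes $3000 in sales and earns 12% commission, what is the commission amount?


Convert rate to decimal:
12% = 0.12
Multiply by sales:
$3000 x 0.12 = $360

$360


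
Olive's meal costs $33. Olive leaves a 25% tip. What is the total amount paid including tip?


Calculate the tip:
25% of $33 = $8.25
Add tip to meal cost:
$33 + $8.25 = $41.25

$41.25


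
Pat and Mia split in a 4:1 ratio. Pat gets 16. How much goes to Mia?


Find the multiplier:
16 / 4 = 4
Apply to Mia's share:
1 x 4 = 4

4


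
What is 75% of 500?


Convert percentage to decimal:
75% = 0.75
Multiply:
500 x 0.75 = 375

375


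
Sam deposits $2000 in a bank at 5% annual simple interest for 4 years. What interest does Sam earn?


Use the formula I = P x R x T / 100
P x R x T = 2000 x 5 x 4 = 40000
I = 40000 / 100 = $400

$400


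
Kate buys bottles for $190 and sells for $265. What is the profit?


Selling price = $265
Cost price = $190
Profit = selling price - cost price:
Profit = $265 - $190 = $75

$75


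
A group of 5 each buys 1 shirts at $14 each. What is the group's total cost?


Cost per person:
1 x $14 = $14
Group total:
5 x $14 = $70

$70


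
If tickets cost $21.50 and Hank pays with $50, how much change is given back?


Start with the amount paid:
$50
Subtract the price:
$50 - $21.50 = $28.50

$28.50


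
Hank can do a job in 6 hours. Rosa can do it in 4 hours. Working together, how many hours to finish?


Hank's rate: 1/6 of the job per hour
Rosa's rate: 1/4 of the job per hour
Combined rate: 1/6 + 1/4 = 5/12 per hour
Time = 1 / (5/12) = 12/5 = 2.4 hours

2.4 hours


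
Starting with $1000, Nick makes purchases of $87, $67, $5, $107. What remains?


Add up expenses:
$87 + $67 + $5 + $107 = $266
Subtract from budget:
$1000 - $266 = $734

$734


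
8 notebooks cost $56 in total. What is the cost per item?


Total cost: $56
Number of items: 8
Unit price: $56 / 8 = $7

$7


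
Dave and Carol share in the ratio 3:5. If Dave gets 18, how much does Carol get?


Find the multiplier:
18 / 3 = 6
Apply to Carol's share:
5 x 6 = 30

30


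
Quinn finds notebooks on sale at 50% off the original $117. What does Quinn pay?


Calculate the discount amount:
50% of $117 = $58.50
Subtract from original:
$117 - $58.50 = $58.50

$58.50


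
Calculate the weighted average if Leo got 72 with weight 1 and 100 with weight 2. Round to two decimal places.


Weighted sum:
1 x 72 + 2 x 100 = 272
Total weight:
1 + 2 = 3
Weighted average:
272 / 3 = 90.6666... ≈ 90.67

90.67


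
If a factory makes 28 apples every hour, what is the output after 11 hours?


Production rate: 28 apples per hour
Time: 11 hours
Total: 28 x 11 = 308 apples

308 apples


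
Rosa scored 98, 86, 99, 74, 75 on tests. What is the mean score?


Add the scores:
98 + 86 + 99 + 74 + 75 = 432
Divide by the number of tests:
432 / 5 = 86.4

86.4


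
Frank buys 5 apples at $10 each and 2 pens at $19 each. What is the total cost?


Cost of apples:
5 x $10 = $50
Cost of pens:
2 x $19 = $38
Add both:
$50 + $38 = $88

$88


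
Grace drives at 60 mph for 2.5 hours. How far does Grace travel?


Use the formula: distance = speed x time
Speed = 60 mph, Time = 2.5 hours
60 x 2.5 = 150 miles

150 miles


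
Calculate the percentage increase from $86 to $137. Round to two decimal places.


Find the absolute change:
|137 - 86| = 51
Divide by original and multiply by 100:
51 / 86 x 100 = 59.3023...% ≈ 59.3%

59.3%


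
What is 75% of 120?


Convert percentage to decimal:
75% = 0.75
Multiply:
120 x 0.75 = 90

90


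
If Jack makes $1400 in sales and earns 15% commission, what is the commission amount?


Convert rate to decimal:
15% = 0.15
Multiply by sales:
$1400 x 0.15 = $210

$210


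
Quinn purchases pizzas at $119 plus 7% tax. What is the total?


Calculate the tax:
7% of $119 = $8.33
Add tax to price:
$119 + $8.33 = $127.33

$127.33


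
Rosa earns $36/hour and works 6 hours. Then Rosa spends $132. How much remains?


Calculate earnings:
6 x $36 = $216
Subtract spending:
$216 - $132 = $84

$84


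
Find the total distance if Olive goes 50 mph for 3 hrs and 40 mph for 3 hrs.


Leg 1 distance:
50 x 3 = 150 miles
Leg 2 distance:
40 x 3 = 120 miles
Total distance:
150 + 120 = 270 miles

270 miles


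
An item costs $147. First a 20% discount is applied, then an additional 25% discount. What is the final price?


First discount:
20% of $147 = $29.40
Price after first discount:
$147 - $29.40 = $117.60
Second discount:
25% of $117.60 = $29.40
Final price:
$117.60 - $29.40 = $88.20

$88.20


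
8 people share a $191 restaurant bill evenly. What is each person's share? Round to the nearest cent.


Total bill: $191
Number of people: 8
Each pays: $191 / 8 = $23.875 ≈ $23.88

$23.88


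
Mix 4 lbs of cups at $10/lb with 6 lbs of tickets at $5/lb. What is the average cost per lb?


Cost of cups:
4 x $10 = $40
Cost of tickets:
6 x $5 = $30
Total cost: $40 + $30 = $70
Total weight: 10 lbs
Average: $70 / 10 = $7/lb

$7/lb
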